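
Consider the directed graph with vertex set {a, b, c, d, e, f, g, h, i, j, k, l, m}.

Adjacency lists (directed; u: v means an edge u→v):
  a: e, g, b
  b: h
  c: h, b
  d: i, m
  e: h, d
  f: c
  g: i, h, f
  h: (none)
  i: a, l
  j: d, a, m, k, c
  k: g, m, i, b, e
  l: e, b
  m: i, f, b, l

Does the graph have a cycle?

Yes

DFS with white/gray/black marking, starting from h:
h gray
h black
a gray
  e gray
    e→h: h black — skip
    d gray
      i gray
        i→a: a is gray → back edge
Back edge found, so a cycle exists: a → e → d → i → a.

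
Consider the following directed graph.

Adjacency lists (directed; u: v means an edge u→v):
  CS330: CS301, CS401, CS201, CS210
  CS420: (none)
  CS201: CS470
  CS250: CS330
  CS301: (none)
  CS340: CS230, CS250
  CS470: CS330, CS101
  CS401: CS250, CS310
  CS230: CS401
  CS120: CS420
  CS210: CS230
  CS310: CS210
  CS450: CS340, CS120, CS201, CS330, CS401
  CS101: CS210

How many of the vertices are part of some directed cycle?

9

A vertex is on a directed cycle iff it belongs to a strongly connected component of size ≥ 2 (or has a self-loop).
The vertices on cycles are {CS101, CS201, CS210, CS230, CS250, CS310, CS330, CS401, CS470} — 9 in total.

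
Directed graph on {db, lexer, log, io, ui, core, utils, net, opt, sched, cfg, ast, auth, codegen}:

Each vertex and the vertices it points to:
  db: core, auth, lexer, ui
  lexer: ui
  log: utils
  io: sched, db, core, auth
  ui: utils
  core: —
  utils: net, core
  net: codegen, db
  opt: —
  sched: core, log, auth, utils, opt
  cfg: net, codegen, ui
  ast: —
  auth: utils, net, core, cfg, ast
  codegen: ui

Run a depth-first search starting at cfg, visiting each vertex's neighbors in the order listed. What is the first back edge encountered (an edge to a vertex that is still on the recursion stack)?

utils→net

DFS from cfg (visiting each vertex's neighbors in the order listed); mark gray on enter, black on exit:
cfg gray
  net gray
    codegen gray
      ui gray
        utils gray
          utils→net: net is gray → back edge
First back edge: utils → net.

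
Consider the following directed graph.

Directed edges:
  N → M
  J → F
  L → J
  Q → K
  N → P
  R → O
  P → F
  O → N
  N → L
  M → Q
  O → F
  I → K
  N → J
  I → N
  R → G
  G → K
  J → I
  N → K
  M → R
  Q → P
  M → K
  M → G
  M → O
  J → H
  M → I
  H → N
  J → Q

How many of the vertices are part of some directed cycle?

8

A vertex is on a directed cycle iff it belongs to a strongly connected component of size ≥ 2 (or has a self-loop).
The vertices on cycles are {H, I, J, L, M, N, O, R} — 8 in total.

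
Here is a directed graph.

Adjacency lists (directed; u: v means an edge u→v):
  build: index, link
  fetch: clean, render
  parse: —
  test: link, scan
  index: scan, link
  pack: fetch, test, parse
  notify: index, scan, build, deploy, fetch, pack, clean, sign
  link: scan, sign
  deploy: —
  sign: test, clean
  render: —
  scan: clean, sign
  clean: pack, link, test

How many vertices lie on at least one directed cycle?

7

A vertex is on a directed cycle iff it belongs to a strongly connected component of size ≥ 2 (or has a self-loop).
The vertices on cycles are {link, pack, scan, sign, test, clean, fetch} — 7 in total.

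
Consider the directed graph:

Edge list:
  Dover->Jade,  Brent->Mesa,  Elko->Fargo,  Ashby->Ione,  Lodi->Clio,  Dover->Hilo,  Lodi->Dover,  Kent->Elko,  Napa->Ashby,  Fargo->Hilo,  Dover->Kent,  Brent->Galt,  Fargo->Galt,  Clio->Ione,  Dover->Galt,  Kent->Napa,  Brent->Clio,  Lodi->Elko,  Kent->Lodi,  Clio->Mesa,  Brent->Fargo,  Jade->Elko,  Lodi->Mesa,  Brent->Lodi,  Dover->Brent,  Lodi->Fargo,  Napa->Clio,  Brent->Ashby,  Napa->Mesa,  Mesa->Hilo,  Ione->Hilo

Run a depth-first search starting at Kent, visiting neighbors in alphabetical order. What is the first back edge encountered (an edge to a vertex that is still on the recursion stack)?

Brent→Lodi

DFS from Kent (visiting neighbors in alphabetical order); mark gray on enter, black on exit:
Kent gray
  Elko gray
    Fargo gray
      Galt gray
      Galt black
      Hilo gray
      Hilo black
    Fargo black
  Elko black
  Lodi gray
    Clio gray
      Ione gray
        Ione→Hilo: Hilo black — skip
      Ione black
      Mesa gray
        Mesa→Hilo: Hilo black — skip
      Mesa black
    Clio black
    Dover gray
      Brent gray
        Ashby gray
          Ashby→Ione: Ione black — skip
        Ashby black
        Brent→Clio: Clio black — skip
        Brent→Fargo: Fargo black — skip
        Brent→Galt: Galt black — skip
        Brent→Lodi: Lodi is gray → back edge
First back edge: Brent → Lodi.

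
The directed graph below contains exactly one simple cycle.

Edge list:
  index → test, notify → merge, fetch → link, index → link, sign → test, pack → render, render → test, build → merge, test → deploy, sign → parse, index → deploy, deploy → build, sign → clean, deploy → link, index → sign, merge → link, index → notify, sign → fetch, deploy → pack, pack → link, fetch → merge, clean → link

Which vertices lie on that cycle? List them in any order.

pack, test, deploy, render

DFS with gray/black marking from deploy:
deploy gray
  pack gray
    render gray
      test gray
        test→deploy: deploy is gray → back edge
Back edge closes the cycle deploy → pack → render → test → deploy; its vertices are {pack, test, deploy, render}.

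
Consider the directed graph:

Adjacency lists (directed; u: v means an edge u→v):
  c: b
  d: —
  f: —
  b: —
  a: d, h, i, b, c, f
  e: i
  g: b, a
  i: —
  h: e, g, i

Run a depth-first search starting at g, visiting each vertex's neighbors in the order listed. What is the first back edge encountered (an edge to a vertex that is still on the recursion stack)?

DFS from g (visiting each vertex's neighbors in the order listed); mark gray on enter, black on exit:
g gray
  b gray
  b black
  a gray
    d gray
    d black
    h gray
      e gray
        i gray
        i black
      e black
      h→g: g is gray → back edge
First back edge: h → g.

h->g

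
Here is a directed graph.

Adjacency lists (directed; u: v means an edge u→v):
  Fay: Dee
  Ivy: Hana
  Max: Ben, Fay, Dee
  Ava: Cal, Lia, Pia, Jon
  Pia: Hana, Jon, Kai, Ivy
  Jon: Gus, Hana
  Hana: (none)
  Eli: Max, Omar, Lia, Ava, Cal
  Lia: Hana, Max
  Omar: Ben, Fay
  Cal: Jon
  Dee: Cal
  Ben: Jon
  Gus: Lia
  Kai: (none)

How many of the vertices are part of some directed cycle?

A vertex is on a directed cycle iff it belongs to a strongly connected component of size ≥ 2 (or has a self-loop).
The vertices on cycles are {Ben, Cal, Dee, Fay, Gus, Jon, Lia, Max} — 8 in total.

8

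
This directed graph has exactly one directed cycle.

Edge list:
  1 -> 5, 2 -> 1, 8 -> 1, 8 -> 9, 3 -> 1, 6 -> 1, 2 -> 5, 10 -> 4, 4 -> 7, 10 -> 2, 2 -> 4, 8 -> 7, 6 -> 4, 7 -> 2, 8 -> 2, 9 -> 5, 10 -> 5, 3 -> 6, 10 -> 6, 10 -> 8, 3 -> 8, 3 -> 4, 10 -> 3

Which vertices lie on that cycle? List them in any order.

DFS with gray/black marking from 4:
4 gray
  7 gray
    2 gray
      1 gray
        5 gray
        5 black
      1 black
      2→5: 5 black — skip
      2→4: 4 is gray → back edge
Back edge closes the cycle 4 → 7 → 2 → 4; its vertices are {2, 4, 7}.

2, 4, 7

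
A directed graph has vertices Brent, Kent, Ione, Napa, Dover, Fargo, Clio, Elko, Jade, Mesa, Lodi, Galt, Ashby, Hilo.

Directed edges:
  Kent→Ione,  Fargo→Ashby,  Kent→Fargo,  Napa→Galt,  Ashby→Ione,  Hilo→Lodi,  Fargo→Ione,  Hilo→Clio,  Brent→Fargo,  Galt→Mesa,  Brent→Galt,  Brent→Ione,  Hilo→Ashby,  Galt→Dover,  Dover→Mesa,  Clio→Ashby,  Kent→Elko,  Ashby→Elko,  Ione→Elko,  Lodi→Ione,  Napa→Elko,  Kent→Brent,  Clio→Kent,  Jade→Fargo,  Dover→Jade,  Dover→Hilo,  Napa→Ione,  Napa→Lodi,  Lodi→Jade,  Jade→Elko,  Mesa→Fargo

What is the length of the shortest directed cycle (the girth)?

6

For each vertex v, BFS finds the shortest path from v back to v.
The shortest such closed walk is Galt → Dover → Hilo → Clio → Kent → Brent → Galt, length 6.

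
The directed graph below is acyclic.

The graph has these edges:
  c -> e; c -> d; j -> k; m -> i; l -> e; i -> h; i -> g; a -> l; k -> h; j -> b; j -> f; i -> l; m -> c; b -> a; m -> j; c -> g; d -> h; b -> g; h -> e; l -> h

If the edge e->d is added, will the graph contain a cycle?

Yes

Adding e→d creates a cycle iff d can already reach e.
Path from d: d → h → e.
So d → … → e → d is a cycle.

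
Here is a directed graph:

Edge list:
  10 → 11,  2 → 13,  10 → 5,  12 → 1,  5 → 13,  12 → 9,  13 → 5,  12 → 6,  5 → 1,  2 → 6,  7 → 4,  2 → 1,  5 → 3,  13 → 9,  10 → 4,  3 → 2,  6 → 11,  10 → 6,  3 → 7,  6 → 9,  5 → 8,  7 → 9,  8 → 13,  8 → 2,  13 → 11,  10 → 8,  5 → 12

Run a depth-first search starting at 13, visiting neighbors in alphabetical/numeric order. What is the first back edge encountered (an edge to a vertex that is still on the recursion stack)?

DFS from 13 (visiting neighbors in alphabetical/numeric order); mark gray on enter, black on exit:
13 gray
  5 gray
    1 gray
    1 black
    3 gray
      2 gray
        2→1: 1 black — skip
        6 gray
          9 gray
          9 black
          11 gray
          11 black
        6 black
        2→13: 13 is gray → back edge
First back edge: 2 → 13.

2→13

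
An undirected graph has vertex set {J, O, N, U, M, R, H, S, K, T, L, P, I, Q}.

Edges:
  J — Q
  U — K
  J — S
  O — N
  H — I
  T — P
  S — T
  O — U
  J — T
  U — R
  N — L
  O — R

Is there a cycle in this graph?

Yes

DFS, tracking each vertex's parent; an edge to a visited non-parent vertex closes a cycle.
Start from M:
visit M (parent –)
visit J (parent –)
  visit Q (parent J)
    Q–J: parent, skip
  visit S (parent J)
    S–J: parent, skip
    visit T (parent S)
      T–J: J visited and ≠ parent → cycle
Cycle: J – S – T – J.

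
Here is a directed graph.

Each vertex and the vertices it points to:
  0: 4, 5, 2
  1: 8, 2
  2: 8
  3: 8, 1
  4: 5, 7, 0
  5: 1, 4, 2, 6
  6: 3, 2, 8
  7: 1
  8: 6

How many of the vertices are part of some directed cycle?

8

A vertex is on a directed cycle iff it belongs to a strongly connected component of size ≥ 2 (or has a self-loop).
The vertices on cycles are {0, 1, 2, 3, 4, 5, 6, 8} — 8 in total.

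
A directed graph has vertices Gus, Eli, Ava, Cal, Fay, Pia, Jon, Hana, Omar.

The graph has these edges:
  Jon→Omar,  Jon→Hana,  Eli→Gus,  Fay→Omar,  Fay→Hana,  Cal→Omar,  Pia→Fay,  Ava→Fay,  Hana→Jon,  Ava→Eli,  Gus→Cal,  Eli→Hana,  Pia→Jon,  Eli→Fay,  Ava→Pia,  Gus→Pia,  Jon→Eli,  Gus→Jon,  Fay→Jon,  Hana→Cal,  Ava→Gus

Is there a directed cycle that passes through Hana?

Yes

Hana is on a cycle iff Hana can reach itself via ≥1 edge.
Hana → Jon → Hana — yes.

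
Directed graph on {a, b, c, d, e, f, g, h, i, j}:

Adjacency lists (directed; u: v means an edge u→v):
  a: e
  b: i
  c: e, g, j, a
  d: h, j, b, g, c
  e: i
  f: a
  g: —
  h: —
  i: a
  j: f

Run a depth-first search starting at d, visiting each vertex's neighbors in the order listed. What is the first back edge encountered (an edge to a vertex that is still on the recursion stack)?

DFS from d (visiting each vertex's neighbors in the order listed); mark gray on enter, black on exit:
d gray
  h gray
  h black
  j gray
    f gray
      a gray
        e gray
          i gray
            i→a: a is gray → back edge
First back edge: i → a.

i->a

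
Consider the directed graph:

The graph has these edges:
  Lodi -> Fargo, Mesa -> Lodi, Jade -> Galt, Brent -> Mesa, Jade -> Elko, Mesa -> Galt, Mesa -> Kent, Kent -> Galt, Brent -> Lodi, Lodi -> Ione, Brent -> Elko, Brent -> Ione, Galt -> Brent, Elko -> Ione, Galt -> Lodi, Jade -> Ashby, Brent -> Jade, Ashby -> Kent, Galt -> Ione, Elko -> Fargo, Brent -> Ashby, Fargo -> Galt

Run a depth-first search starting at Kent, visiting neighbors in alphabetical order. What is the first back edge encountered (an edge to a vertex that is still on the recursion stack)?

Ashby→Kent

DFS from Kent (visiting neighbors in alphabetical order); mark gray on enter, black on exit:
Kent gray
  Galt gray
    Brent gray
      Ashby gray
        Ashby→Kent: Kent is gray → back edge
First back edge: Ashby → Kent.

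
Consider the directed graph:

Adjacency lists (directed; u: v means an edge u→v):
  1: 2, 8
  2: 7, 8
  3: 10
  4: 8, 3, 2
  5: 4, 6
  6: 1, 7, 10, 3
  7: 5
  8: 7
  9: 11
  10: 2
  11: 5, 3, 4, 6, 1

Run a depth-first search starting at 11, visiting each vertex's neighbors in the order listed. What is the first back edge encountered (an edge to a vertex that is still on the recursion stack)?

7->5

DFS from 11 (visiting each vertex's neighbors in the order listed); mark gray on enter, black on exit:
11 gray
  5 gray
    4 gray
      8 gray
        7 gray
          7→5: 5 is gray → back edge
First back edge: 7 → 5.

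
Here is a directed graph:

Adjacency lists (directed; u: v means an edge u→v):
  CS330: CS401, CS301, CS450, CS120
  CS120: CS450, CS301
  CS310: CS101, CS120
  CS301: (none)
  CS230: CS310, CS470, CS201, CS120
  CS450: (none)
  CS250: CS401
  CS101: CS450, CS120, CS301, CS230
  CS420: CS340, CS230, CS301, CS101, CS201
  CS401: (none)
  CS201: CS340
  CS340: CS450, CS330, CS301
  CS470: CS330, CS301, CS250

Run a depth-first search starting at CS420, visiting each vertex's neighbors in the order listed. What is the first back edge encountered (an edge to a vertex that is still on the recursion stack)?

DFS from CS420 (visiting each vertex's neighbors in the order listed); mark gray on enter, black on exit:
CS420 gray
  CS340 gray
    CS450 gray
    CS450 black
    CS330 gray
      CS401 gray
      CS401 black
      CS301 gray
      CS301 black
      CS330→CS450: CS450 black — skip
      CS120 gray
        CS120→CS450: CS450 black — skip
        CS120→CS301: CS301 black — skip
      CS120 black
    CS330 black
    CS340→CS301: CS301 black — skip
  CS340 black
  CS230 gray
    CS310 gray
      CS101 gray
        CS101→CS450: CS450 black — skip
        CS101→CS120: CS120 black — skip
        CS101→CS301: CS301 black — skip
        CS101→CS230: CS230 is gray → back edge
First back edge: CS101 → CS230.

CS101→CS230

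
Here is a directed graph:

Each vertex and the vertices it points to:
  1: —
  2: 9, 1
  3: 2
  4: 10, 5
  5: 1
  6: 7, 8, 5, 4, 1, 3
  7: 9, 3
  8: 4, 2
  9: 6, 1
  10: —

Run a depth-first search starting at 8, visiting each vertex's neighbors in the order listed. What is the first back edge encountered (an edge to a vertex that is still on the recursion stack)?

DFS from 8 (visiting each vertex's neighbors in the order listed); mark gray on enter, black on exit:
8 gray
  4 gray
    10 gray
    10 black
    5 gray
      1 gray
      1 black
    5 black
  4 black
  2 gray
    9 gray
      6 gray
        7 gray
          7→9: 9 is gray → back edge
First back edge: 7 → 9.

7->9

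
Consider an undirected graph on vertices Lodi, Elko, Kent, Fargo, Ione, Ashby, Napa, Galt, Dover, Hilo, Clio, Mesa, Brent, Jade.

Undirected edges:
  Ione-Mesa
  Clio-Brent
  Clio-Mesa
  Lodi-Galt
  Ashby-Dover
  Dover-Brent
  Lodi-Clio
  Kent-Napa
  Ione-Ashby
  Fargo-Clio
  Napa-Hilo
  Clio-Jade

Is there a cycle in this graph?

Yes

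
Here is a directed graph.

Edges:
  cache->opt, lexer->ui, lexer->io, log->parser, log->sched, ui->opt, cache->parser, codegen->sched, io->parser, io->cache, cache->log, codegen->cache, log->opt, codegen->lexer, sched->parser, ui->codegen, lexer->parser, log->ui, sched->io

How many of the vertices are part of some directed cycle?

7

A vertex is on a directed cycle iff it belongs to a strongly connected component of size ≥ 2 (or has a self-loop).
The vertices on cycles are {io, ui, log, cache, lexer, sched, codegen} — 7 in total.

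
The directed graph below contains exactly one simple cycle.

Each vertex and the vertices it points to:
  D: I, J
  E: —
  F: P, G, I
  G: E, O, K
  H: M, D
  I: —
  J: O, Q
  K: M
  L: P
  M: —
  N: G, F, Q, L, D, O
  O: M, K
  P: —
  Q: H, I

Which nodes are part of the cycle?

DFS with gray/black marking from D:
D gray
  I gray
  I black
  J gray
    O gray
      M gray
      M black
      K gray
        K→M: M black — skip
      K black
    O black
    Q gray
      H gray
        H→M: M black — skip
        H→D: D is gray → back edge
Back edge closes the cycle D → J → Q → H → D; its vertices are {D, H, J, Q}.

D, H, J, Q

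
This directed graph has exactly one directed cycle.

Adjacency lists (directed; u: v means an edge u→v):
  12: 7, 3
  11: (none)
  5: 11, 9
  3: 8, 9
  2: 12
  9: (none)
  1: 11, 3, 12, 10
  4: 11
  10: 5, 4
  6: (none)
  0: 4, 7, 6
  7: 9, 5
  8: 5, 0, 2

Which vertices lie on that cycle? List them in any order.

2, 3, 8, 12

DFS with gray/black marking from 12:
12 gray
  7 gray
    9 gray
    9 black
    5 gray
      11 gray
      11 black
      5→9: 9 black — skip
    5 black
  7 black
  3 gray
    8 gray
      8→5: 5 black — skip
      0 gray
        4 gray
          4→11: 11 black — skip
        4 black
        0→7: 7 black — skip
        6 gray
        6 black
      0 black
      2 gray
        2→12: 12 is gray → back edge
Back edge closes the cycle 12 → 3 → 8 → 2 → 12; its vertices are {2, 3, 8, 12}.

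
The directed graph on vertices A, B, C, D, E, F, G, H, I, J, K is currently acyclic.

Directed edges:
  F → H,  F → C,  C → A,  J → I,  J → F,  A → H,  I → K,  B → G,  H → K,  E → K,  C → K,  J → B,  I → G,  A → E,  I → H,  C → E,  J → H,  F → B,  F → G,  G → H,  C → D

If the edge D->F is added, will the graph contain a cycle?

Yes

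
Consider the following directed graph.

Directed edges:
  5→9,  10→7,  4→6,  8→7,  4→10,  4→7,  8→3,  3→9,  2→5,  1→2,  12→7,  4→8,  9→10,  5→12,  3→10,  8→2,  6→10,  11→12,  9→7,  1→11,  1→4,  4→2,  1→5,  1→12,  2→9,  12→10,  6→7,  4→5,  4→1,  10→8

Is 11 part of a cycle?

11 lies on a cycle iff there is a path from 11 back to itself.
Exploring from 11, it never reaches itself; equivalently, its strongly connected component is a singleton.

No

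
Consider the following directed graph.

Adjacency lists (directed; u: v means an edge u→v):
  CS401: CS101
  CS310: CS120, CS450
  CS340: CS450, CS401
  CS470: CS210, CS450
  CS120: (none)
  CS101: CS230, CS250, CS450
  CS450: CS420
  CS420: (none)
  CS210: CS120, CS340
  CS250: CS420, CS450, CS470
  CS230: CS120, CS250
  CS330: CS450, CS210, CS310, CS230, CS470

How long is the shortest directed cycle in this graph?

For each vertex v, BFS finds the shortest path from v back to v.
The shortest such closed walk is CS470 → CS210 → CS340 → CS401 → CS101 → CS250 → CS470, length 6.

6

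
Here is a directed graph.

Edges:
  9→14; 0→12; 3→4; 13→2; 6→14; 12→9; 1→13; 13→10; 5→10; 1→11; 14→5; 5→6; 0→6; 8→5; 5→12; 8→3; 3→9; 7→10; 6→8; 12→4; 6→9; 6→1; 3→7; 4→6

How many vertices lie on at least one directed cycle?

8

A vertex is on a directed cycle iff it belongs to a strongly connected component of size ≥ 2 (or has a self-loop).
The vertices on cycles are {3, 4, 5, 6, 8, 9, 12, 14} — 8 in total.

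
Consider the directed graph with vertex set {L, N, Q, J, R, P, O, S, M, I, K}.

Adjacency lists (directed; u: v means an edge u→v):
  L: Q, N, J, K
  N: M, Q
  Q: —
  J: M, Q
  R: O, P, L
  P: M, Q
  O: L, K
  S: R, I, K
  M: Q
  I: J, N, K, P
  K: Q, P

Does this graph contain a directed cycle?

No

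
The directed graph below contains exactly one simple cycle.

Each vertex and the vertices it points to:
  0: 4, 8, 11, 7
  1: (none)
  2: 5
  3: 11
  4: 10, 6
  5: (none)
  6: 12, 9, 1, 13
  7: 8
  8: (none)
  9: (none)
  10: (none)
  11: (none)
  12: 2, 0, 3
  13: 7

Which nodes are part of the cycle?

0, 4, 6, 12

DFS with gray/black marking from 6:
6 gray
  12 gray
    2 gray
      5 gray
      5 black
    2 black
    0 gray
      4 gray
        10 gray
        10 black
        4→6: 6 is gray → back edge
Back edge closes the cycle 6 → 12 → 0 → 4 → 6; its vertices are {0, 4, 6, 12}.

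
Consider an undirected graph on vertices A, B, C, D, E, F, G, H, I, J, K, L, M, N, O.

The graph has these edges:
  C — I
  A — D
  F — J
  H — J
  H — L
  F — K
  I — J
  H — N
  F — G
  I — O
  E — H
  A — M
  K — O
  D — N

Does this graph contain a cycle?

DFS, tracking each vertex's parent; an edge to a visited non-parent vertex closes a cycle.
Start from N:
visit N (parent –)
  visit D (parent N)
    visit A (parent D)
      visit M (parent A)
        M–A: parent, skip
      A–D: parent, skip
    D–N: parent, skip
  visit H (parent N)
    visit L (parent H)
      L–H: parent, skip
    visit J (parent H)
      J–H: parent, skip
      visit I (parent J)
        I–J: parent, skip
        visit O (parent I)
          visit K (parent O)
            visit F (parent K)
              F–K: parent, skip
              visit G (parent F)
                G–F: parent, skip
              F–J: J visited and ≠ parent → cycle
Cycle: J – I – O – K – F – J.

Yes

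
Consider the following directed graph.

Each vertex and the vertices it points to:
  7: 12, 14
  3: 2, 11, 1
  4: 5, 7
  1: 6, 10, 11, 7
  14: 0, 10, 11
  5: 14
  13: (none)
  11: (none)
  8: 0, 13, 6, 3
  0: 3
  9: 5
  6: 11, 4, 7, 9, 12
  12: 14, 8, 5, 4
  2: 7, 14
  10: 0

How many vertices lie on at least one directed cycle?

13

A vertex is on a directed cycle iff it belongs to a strongly connected component of size ≥ 2 (or has a self-loop).
The vertices on cycles are {0, 1, 2, 3, 4, 5, 6, 7, 8, 9, 10, 12, 14} — 13 in total.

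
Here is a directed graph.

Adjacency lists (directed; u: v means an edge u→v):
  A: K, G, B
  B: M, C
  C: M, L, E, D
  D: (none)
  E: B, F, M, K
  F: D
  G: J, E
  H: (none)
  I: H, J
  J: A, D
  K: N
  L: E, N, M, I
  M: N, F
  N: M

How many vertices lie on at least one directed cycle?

10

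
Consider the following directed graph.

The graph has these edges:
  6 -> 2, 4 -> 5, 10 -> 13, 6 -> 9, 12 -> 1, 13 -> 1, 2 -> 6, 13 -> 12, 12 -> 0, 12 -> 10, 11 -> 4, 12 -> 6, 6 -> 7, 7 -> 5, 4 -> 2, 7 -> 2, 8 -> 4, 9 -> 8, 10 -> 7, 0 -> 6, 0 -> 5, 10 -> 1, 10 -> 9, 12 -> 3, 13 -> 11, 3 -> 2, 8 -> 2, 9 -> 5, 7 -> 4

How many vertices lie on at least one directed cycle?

9

A vertex is on a directed cycle iff it belongs to a strongly connected component of size ≥ 2 (or has a self-loop).
The vertices on cycles are {2, 4, 6, 7, 8, 9, 10, 12, 13} — 9 in total.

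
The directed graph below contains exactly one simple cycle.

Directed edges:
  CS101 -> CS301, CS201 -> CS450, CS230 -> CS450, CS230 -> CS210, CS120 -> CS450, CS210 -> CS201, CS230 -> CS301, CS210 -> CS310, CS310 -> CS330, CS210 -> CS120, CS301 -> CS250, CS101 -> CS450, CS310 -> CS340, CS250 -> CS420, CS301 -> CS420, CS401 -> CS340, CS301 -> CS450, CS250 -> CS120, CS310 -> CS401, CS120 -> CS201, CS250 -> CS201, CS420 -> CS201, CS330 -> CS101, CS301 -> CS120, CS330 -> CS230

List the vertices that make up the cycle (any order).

DFS with gray/black marking from CS310:
CS310 gray
  CS330 gray
    CS230 gray
      CS450 gray
      CS450 black
      CS301 gray
        CS301→CS450: CS450 black — skip
        CS250 gray
          CS420 gray
            CS201 gray
              CS201→CS450: CS450 black — skip
            CS201 black
          CS420 black
          CS120 gray
            CS120→CS201: CS201 black — skip
            CS120→CS450: CS450 black — skip
          CS120 black
          CS250→CS201: CS201 black — skip
        CS250 black
        CS301→CS420: CS420 black — skip
        CS301→CS120: CS120 black — skip
      CS301 black
      CS210 gray
        CS210→CS201: CS201 black — skip
        CS210→CS310: CS310 is gray → back edge
Back edge closes the cycle CS310 → CS330 → CS230 → CS210 → CS310; its vertices are {CS210, CS230, CS310, CS330}.

CS210, CS230, CS310, CS330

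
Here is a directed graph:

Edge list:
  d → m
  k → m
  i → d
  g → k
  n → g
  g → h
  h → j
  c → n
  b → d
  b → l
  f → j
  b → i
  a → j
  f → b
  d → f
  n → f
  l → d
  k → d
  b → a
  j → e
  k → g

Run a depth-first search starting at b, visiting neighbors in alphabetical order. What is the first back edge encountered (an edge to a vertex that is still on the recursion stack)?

f->b

DFS from b (visiting neighbors in alphabetical order); mark gray on enter, black on exit:
b gray
  a gray
    j gray
      e gray
      e black
    j black
  a black
  d gray
    f gray
      f→b: b is gray → back edge
First back edge: f → b.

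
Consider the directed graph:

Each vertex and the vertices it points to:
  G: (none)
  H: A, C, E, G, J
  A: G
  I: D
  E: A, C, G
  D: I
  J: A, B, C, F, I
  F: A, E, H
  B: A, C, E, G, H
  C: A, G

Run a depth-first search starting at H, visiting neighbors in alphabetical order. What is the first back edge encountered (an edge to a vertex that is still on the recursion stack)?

B->H

DFS from H (visiting neighbors in alphabetical order); mark gray on enter, black on exit:
H gray
  A gray
    G gray
    G black
  A black
  C gray
    C→A: A black — skip
    C→G: G black — skip
  C black
  E gray
    E→A: A black — skip
    E→C: C black — skip
    E→G: G black — skip
  E black
  H→G: G black — skip
  J gray
    J→A: A black — skip
    B gray
      B→A: A black — skip
      B→C: C black — skip
      B→E: E black — skip
      B→G: G black — skip
      B→H: H is gray → back edge
First back edge: B → H.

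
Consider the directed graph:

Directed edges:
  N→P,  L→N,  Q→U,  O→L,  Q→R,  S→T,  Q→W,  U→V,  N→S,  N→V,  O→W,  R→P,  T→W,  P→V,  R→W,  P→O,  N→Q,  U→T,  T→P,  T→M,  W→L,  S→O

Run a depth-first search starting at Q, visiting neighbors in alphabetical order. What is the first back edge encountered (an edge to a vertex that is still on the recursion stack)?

N->P

DFS from Q (visiting neighbors in alphabetical order); mark gray on enter, black on exit:
Q gray
  R gray
    P gray
      O gray
        L gray
          N gray
            N→P: P is gray → back edge
First back edge: N → P.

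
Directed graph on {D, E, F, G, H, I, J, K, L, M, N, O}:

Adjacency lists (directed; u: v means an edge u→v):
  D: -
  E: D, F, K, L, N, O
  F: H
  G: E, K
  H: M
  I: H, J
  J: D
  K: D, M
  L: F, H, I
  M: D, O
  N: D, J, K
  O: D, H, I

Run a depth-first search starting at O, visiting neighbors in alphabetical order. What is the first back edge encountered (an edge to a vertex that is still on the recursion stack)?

M→O

DFS from O (visiting neighbors in alphabetical order); mark gray on enter, black on exit:
O gray
  D gray
  D black
  H gray
    M gray
      M→D: D black — skip
      M→O: O is gray → back edge
First back edge: M → O.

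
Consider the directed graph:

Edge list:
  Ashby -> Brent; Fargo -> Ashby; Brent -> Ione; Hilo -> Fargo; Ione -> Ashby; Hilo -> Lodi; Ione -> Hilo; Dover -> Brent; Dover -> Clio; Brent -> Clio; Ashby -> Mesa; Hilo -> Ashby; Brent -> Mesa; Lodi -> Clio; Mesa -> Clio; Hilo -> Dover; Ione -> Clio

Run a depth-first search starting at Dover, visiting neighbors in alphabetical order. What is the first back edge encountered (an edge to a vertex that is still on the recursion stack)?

Ashby->Brent

DFS from Dover (visiting neighbors in alphabetical order); mark gray on enter, black on exit:
Dover gray
  Brent gray
    Clio gray
    Clio black
    Ione gray
      Ashby gray
        Ashby→Brent: Brent is gray → back edge
First back edge: Ashby → Brent.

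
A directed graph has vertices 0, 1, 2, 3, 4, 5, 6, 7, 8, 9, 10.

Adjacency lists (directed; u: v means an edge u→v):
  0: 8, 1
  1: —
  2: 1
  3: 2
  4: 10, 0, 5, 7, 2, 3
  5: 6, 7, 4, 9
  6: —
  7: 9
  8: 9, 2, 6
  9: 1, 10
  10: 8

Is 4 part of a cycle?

Yes

4 is on a cycle iff 4 can reach itself via ≥1 edge.
4 → 5 → 4 — yes.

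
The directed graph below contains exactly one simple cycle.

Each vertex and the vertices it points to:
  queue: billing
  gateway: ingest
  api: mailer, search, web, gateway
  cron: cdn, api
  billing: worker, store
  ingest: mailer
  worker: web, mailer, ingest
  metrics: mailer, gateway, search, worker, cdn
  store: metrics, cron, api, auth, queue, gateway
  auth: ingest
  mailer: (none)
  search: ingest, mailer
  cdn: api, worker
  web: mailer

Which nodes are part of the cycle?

queue, store, billing

DFS with gray/black marking from billing:
billing gray
  worker gray
    web gray
      mailer gray
      mailer black
    web black
    worker→mailer: mailer black — skip
    ingest gray
      ingest→mailer: mailer black — skip
    ingest black
  worker black
  store gray
    metrics gray
      metrics→mailer: mailer black — skip
      gateway gray
        gateway→ingest: ingest black — skip
      gateway black
      search gray
        search→ingest: ingest black — skip
        search→mailer: mailer black — skip
      search black
      metrics→worker: worker black — skip
      cdn gray
        api gray
          api→mailer: mailer black — skip
          api→search: search black — skip
          api→web: web black — skip
          api→gateway: gateway black — skip
        api black
        cdn→worker: worker black — skip
      cdn black
    metrics black
    cron gray
      cron→cdn: cdn black — skip
      cron→api: api black — skip
    cron black
    store→api: api black — skip
    auth gray
      auth→ingest: ingest black — skip
    auth black
    queue gray
      queue→billing: billing is gray → back edge
Back edge closes the cycle billing → store → queue → billing; its vertices are {queue, store, billing}.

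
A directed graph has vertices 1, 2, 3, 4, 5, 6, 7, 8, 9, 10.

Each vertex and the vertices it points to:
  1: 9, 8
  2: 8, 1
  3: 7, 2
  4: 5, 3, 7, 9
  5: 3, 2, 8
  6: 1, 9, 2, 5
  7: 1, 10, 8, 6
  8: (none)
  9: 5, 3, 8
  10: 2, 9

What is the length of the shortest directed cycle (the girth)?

4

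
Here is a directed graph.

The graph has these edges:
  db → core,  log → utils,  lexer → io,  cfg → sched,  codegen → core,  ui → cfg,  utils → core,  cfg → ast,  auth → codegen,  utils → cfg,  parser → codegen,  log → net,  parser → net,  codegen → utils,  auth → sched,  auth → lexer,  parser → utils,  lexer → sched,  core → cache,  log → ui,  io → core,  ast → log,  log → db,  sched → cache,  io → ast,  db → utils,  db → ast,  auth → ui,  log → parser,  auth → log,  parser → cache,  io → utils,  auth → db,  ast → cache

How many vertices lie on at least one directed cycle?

8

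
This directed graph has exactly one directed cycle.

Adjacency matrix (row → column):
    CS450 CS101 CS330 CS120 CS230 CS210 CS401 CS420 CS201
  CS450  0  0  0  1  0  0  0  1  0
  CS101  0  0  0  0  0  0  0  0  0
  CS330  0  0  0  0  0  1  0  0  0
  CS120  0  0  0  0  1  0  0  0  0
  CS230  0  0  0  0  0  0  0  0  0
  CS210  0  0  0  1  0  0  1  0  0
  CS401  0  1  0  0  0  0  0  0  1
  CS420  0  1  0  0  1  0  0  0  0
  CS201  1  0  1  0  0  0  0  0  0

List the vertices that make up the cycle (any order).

CS201, CS210, CS330, CS401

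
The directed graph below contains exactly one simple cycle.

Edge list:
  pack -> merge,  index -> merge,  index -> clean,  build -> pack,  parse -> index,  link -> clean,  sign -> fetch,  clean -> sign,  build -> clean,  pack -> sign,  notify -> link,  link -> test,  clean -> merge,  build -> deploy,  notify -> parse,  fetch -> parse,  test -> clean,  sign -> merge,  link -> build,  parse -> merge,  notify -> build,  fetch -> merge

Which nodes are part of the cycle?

DFS with gray/black marking from parse:
parse gray
  merge gray
  merge black
  index gray
    clean gray
      sign gray
        sign→merge: merge black — skip
        fetch gray
          fetch→merge: merge black — skip
          fetch→parse: parse is gray → back edge
Back edge closes the cycle parse → index → clean → sign → fetch → parse; its vertices are {sign, clean, fetch, index, parse}.

sign, clean, fetch, index, parse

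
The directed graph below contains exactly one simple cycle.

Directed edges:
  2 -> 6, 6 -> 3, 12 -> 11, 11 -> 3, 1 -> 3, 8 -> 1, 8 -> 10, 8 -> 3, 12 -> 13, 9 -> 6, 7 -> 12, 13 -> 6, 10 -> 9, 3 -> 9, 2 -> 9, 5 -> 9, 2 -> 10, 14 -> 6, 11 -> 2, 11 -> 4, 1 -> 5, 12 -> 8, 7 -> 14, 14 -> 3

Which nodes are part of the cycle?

3, 6, 9

DFS with gray/black marking from 3:
3 gray
  9 gray
    6 gray
      6→3: 3 is gray → back edge
Back edge closes the cycle 3 → 9 → 6 → 3; its vertices are {3, 6, 9}.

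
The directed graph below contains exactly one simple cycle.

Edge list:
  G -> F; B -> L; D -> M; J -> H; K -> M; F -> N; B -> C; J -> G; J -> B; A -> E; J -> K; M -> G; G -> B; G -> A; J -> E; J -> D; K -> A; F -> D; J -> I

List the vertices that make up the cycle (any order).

DFS with gray/black marking from G:
G gray
  B gray
    L gray
    L black
    C gray
    C black
  B black
  F gray
    N gray
    N black
    D gray
      M gray
        M→G: G is gray → back edge
Back edge closes the cycle G → F → D → M → G; its vertices are {D, F, G, M}.

D, F, G, M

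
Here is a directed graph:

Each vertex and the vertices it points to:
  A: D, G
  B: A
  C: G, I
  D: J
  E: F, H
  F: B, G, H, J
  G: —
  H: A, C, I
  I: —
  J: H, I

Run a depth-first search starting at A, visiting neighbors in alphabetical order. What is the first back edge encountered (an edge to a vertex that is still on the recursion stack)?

DFS from A (visiting neighbors in alphabetical order); mark gray on enter, black on exit:
A gray
  D gray
    J gray
      H gray
        H→A: A is gray → back edge
First back edge: H → A.

H->A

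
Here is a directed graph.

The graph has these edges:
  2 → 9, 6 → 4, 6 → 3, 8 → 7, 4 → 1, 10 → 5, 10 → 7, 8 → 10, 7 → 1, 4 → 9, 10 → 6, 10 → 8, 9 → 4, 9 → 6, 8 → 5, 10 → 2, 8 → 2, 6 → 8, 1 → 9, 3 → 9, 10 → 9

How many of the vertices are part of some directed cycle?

9

A vertex is on a directed cycle iff it belongs to a strongly connected component of size ≥ 2 (or has a self-loop).
The vertices on cycles are {1, 2, 3, 4, 6, 7, 8, 9, 10} — 9 in total.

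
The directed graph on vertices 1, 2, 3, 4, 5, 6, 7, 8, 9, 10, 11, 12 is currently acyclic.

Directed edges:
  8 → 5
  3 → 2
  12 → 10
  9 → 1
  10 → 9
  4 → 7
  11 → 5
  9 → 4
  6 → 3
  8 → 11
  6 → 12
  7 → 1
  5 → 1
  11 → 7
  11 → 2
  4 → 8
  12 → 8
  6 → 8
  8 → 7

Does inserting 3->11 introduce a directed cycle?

Adding 3→11 creates a cycle iff 11 can already reach 3.
Explore from 11: no path reaches 3. The graph stays acyclic.

No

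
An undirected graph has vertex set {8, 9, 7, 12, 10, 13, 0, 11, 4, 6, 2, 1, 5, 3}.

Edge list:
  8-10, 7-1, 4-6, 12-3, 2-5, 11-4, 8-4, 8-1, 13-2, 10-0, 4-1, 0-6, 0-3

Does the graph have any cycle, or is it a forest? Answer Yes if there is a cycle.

Yes

DFS, tracking each vertex's parent; an edge to a visited non-parent vertex closes a cycle.
Start from 13:
visit 13 (parent –)
  visit 2 (parent 13)
    2–13: parent, skip
    visit 5 (parent 2)
      5–2: parent, skip
visit 8 (parent –)
  visit 1 (parent 8)
    visit 7 (parent 1)
      7–1: parent, skip
    1–8: parent, skip
    visit 4 (parent 1)
      visit 6 (parent 4)
        6–4: parent, skip
        visit 0 (parent 6)
          visit 3 (parent 0)
            3–0: parent, skip
            visit 12 (parent 3)
              12–3: parent, skip
          visit 10 (parent 0)
            10–0: parent, skip
            10–8: 8 visited and ≠ parent → cycle
Cycle: 8 – 1 – 4 – 6 – 0 – 10 – 8.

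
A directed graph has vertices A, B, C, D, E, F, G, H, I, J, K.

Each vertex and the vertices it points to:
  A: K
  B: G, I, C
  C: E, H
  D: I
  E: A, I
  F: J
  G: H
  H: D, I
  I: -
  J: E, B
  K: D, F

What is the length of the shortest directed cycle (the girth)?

5

For each vertex v, BFS finds the shortest path from v back to v.
The shortest such closed walk is F → J → E → A → K → F, length 5.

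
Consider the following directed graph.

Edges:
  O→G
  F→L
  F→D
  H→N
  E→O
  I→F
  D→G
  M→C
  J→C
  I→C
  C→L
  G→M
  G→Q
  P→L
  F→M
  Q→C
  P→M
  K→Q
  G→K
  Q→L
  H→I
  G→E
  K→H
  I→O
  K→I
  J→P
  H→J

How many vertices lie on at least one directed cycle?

8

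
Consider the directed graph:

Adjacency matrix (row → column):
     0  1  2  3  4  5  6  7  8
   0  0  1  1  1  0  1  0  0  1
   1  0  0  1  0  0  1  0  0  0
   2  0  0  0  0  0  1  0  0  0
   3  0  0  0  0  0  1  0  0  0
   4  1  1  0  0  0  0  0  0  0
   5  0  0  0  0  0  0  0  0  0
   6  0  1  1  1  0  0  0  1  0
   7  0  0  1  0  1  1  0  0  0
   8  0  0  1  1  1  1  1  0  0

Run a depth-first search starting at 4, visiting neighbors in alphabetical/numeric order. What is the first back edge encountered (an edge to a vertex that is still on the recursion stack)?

8->4

DFS from 4 (visiting neighbors in alphabetical/numeric order); mark gray on enter, black on exit:
4 gray
  0 gray
    1 gray
      2 gray
        5 gray
        5 black
      2 black
      1→5: 5 black — skip
    1 black
    0→2: 2 black — skip
    3 gray
      3→5: 5 black — skip
    3 black
    0→5: 5 black — skip
    8 gray
      8→2: 2 black — skip
      8→3: 3 black — skip
      8→4: 4 is gray → back edge
First back edge: 8 → 4.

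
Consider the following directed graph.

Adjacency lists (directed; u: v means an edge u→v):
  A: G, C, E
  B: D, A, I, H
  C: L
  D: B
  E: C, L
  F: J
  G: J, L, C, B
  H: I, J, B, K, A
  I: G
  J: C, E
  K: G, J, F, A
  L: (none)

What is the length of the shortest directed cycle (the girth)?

For each vertex v, BFS finds the shortest path from v back to v.
The shortest such closed walk is D → B → D, length 2.

2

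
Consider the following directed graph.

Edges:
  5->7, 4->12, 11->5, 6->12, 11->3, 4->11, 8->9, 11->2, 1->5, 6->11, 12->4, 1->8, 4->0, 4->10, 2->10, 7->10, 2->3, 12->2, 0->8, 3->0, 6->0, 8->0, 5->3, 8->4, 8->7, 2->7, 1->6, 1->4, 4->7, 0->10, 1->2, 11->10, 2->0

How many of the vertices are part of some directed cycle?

A vertex is on a directed cycle iff it belongs to a strongly connected component of size ≥ 2 (or has a self-loop).
The vertices on cycles are {0, 2, 3, 4, 5, 8, 11, 12} — 8 in total.

8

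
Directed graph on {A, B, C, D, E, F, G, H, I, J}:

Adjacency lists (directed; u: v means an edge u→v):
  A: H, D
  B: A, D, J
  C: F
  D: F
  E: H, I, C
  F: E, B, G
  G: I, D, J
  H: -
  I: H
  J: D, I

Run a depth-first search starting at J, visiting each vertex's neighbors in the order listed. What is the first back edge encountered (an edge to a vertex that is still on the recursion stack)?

DFS from J (visiting each vertex's neighbors in the order listed); mark gray on enter, black on exit:
J gray
  D gray
    F gray
      E gray
        H gray
        H black
        I gray
          I→H: H black — skip
        I black
        C gray
          C→F: F is gray → back edge
First back edge: C → F.

C->F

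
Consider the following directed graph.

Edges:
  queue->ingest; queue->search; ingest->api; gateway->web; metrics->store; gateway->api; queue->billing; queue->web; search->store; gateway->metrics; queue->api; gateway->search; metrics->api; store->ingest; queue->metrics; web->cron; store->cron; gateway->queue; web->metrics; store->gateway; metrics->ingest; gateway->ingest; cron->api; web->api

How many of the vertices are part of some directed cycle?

6

A vertex is on a directed cycle iff it belongs to a strongly connected component of size ≥ 2 (or has a self-loop).
The vertices on cycles are {web, queue, store, search, gateway, metrics} — 6 in total.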